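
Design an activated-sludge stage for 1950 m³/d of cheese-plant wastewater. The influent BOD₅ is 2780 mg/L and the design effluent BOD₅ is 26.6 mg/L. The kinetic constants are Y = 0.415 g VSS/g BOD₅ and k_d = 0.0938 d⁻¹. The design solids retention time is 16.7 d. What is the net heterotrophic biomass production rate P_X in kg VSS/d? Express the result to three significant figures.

The observed yield is Y_obs = Y/(1 + k_d·θ_c) = 0.415 / (1 + 0.0938 × 16.7) = 0.415 / 2.566 = 0.1617 g VSS per g BOD₅ removed.
Substrate removed = Q·(S₀ − S) = 1950 m³/d × (2780 − 26.6) g/m³ = 5.37×10^6 g/d = 5369 kg/d.
P_X = Y_obs · Q(S₀ − S) = 0.1617 × 5369 = 868.2 kg VSS/d.

P_X ≈ 868 kg VSS/d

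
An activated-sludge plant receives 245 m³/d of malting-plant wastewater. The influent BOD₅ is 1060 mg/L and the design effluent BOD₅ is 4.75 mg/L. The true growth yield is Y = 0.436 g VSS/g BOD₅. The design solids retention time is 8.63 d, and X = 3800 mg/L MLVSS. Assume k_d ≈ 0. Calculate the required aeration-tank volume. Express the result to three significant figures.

With k_d = 0 the design equation reduces to V = Y Q (S₀−S) θ_c / X = 0.436 × 245 × (1060 − 4.75) × 8.63 / 3800 = 256.0 m³.

V ≈ 256 m³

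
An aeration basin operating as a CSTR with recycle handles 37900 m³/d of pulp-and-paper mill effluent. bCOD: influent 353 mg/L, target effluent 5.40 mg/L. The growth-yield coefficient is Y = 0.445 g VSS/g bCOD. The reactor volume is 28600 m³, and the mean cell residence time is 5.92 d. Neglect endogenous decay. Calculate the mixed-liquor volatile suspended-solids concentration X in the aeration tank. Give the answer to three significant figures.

X ≈ 1210 mg/L

From V·X = Y·Q·(S₀ − S)·θ_c (decay neglected): X = 0.445 × 37900 × (353 − 5.40) × 5.92 / 28600 = 1213 mg/L.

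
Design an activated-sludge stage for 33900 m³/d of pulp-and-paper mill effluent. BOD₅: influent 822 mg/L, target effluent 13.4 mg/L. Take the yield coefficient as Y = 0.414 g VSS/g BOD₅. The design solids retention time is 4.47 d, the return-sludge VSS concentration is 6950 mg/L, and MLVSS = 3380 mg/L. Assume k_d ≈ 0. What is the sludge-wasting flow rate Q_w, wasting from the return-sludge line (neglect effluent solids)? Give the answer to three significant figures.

With k_d = 0 the design equation reduces to V = Y Q (S₀−S) θ_c / X = 0.414 × 33900 × (822 − 13.4) × 4.47 / 3380 = 15008 m³.
Wasting from the return line (neglecting effluent solids): Q_w = V·X / (θ_c·X_r) = 15008 × 3380 / (4.47 × 6950) = 1633 m³/d.

Q_w ≈ 1630 m³/d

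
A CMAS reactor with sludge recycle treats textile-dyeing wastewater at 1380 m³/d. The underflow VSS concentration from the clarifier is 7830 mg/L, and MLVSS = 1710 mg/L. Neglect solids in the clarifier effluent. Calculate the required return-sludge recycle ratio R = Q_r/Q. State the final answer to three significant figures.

R ≈ 0.279

Solids balance on the clarifier gives (1+R)X = R·X_r, so R = X/(X_r − X) = 1710 / (7830 − 1710) = 0.2794.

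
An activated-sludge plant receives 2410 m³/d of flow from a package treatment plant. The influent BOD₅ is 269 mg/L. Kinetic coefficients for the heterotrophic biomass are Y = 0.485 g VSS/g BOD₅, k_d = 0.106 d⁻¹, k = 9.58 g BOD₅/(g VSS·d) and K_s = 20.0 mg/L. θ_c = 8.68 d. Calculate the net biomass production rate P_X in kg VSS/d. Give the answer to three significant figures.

P_X ≈ 163 kg VSS/d

For a completely mixed reactor with recycle the Lawrence–McCarty relation gives S = K_s·(1 + k_d·θ_c) / [θ_c·(Y·k − k_d) − 1] = 20.0 × (1 + 0.106 × 8.68) / [8.68 × (0.485 × 9.58 − 0.106) − 1] = 38.40 / 38.41 = 0.9998 mg/L.
The observed yield is Y_obs = Y/(1 + k_d·θ_c) = 0.485 / (1 + 0.106 × 8.68) = 0.485 / 1.920 = 0.2526 g VSS per g BOD₅ removed.
Substrate removed = Q·(S₀ − S) = 2410 m³/d × (269 − 1.00) g/m³ = 6.46×10^5 g/d = 645.9 kg/d.
Biomass produced: P_X = Y_obs·Q·ΔS = 0.2526 × 645.9 ≈ 163.1 kg VSS/d.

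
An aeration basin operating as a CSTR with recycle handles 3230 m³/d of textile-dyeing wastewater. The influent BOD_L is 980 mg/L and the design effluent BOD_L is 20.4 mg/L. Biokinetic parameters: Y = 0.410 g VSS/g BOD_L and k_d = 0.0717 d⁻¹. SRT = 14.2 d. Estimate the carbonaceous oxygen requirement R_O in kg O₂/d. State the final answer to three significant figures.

R_O ≈ 2210 kg O₂/d

Correct the yield for decay: Y_obs = Y/(1 + k_d θ_c) = 0.410 / (1 + 0.0717 × 14.2) = 0.410 / 2.018 = 0.2032.
Q·(S₀ − S) = 3230 × (980 − 20.4) × 10⁻³ = 3100 kg/d removed.
Net sludge production P_X = 0.2032 × 3100 = 629.7 kg VSS/d.
Carbonaceous O₂ demand = substrate oxidised − cell-mass equivalent = 3100 − 1.42 × 629.7 = 2205 kg O₂/d.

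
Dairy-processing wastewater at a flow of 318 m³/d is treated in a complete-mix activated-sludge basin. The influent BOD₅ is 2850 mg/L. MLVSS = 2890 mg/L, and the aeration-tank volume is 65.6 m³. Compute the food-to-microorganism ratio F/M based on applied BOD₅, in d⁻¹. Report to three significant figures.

F/M = applied load / biomass = Q·S₀/(V·X) = 318 × 2850 / (65.60 × 2890) = 4.780 d⁻¹.

F/M ≈ 4.78 d⁻¹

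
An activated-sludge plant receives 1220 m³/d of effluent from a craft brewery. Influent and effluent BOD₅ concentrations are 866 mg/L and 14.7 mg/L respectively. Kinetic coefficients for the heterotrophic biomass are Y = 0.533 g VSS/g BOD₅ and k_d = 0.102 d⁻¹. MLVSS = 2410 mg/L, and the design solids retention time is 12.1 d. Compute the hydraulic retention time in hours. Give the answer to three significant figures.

τ ≈ 24.5 h

Rearranging the biomass balance for a CMAS with decay, V = Y·Q·ΔS·θ_c / [X·(1+k_d θ_c)] = 0.533 × 1220 × (866 − 14.7) × 12.1 / [2410 × (1 + 0.102 × 12.1)] = 6.7×10^6 / 5384 = 1244 m³.
τ = V/Q = 1244/1220 = 1.020 d, or 24.47 h.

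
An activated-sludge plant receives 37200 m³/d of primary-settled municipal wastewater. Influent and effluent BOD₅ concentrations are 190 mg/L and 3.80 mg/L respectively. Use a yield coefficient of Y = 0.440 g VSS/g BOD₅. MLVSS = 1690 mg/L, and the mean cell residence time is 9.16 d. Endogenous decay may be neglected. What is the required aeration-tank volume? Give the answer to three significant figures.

With k_d = 0 the design equation reduces to V = Y Q (S₀−S) θ_c / X = 0.440 × 37200 × (190 − 3.80) × 9.16 / 1690 = 16519 m³.

V ≈ 16500 m³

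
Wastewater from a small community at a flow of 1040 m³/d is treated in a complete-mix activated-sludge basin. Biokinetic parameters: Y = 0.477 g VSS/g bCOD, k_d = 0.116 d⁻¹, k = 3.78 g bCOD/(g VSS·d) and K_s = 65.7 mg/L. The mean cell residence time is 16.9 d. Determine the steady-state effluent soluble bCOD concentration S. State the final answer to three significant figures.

S ≈ 7.07 mg/L

For a completely mixed reactor with recycle the Lawrence–McCarty relation gives S = K_s·(1 + k_d·θ_c) / [θ_c·(Y·k − k_d) − 1] = 65.7 × (1 + 0.116 × 16.9) / [16.9 × (0.477 × 3.78 − 0.116) − 1] = 194.5 / 27.51 = 7.070 mg/L.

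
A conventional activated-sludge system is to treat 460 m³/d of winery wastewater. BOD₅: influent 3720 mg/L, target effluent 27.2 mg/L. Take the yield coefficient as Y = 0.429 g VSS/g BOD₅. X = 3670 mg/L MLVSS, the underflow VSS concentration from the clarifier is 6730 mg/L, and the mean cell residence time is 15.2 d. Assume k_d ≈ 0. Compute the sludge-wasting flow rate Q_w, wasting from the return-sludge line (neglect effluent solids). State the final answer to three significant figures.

With k_d = 0 the design equation reduces to V = Y Q (S₀−S) θ_c / X = 0.429 × 460 × (3720 − 27.2) × 15.2 / 3670 = 3018 m³.
Wasting from the return line (neglecting effluent solids): Q_w = V·X / (θ_c·X_r) = 3018 × 3670 / (15.2 × 6730) = 108.3 m³/d.

Q_w ≈ 108 m³/d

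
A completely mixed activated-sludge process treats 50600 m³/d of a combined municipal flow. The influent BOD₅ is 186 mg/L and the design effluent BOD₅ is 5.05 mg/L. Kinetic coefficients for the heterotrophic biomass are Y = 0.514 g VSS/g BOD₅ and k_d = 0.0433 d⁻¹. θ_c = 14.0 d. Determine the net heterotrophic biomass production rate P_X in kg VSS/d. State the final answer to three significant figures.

P_X ≈ 2930 kg VSS/d

Y_obs = Y / (1 + k_d θ_c) = 0.514 / (1 + 0.0433 × 14.0) = 0.514 / 1.606 = 0.3200.
Mass of BOD₅ removed per day: Q(S₀ − S) = 50600 × 180.9 g/m³ = 9156 kg/d.
P_X = Y_obs · Q(S₀ − S) = 0.3200 × 9156 = 2930 kg VSS/d.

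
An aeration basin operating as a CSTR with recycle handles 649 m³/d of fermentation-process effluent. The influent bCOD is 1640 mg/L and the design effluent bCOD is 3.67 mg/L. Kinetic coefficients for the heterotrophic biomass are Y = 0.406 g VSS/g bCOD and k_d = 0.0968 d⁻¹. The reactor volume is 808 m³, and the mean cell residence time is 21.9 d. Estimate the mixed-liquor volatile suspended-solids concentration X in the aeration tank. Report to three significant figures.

X = Y·Q·ΔS·θ_c / [V·(1 + k_d θ_c)] = 0.406 × 649 × (1640 − 3.67) × 21.9 / [808 × (1 + 0.0968 × 21.9)] = 3746 mg/L.

X ≈ 3750 mg/L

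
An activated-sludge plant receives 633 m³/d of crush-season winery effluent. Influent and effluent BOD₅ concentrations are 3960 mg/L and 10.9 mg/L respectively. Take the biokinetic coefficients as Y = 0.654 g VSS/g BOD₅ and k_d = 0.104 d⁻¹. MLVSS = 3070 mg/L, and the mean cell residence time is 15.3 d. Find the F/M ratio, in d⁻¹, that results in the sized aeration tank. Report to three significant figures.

Rearranging the biomass balance for a CMAS with decay, V = Y·Q·ΔS·θ_c / [X·(1+k_d θ_c)] = 0.654 × 633 × (3960 − 10.9) × 15.3 / [3070 × (1 + 0.104 × 15.3)] = 2.5×10^7 / 7955 = 3144 m³.
Food-to-microorganism ratio F/M = Q S₀ / (V X) = 633 × 3960 / (3144 × 3070) = 0.2597 d⁻¹.

F/M ≈ 0.260 d⁻¹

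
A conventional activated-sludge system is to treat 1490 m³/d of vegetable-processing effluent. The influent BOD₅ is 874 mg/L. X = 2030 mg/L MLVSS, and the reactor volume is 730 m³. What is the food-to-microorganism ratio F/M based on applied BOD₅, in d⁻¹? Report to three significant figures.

F/M ≈ 0.879 d⁻¹

F/M = Q·S₀ / (V·X) = 1490 × 874 / (730.0 × 2030) = 0.8788 g BOD₅·(g VSS·d)⁻¹.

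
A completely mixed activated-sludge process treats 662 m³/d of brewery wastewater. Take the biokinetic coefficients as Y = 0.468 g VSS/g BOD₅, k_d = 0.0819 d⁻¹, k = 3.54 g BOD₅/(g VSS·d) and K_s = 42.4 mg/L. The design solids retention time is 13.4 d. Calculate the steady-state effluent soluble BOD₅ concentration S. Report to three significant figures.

S ≈ 4.42 mg/L

Effluent substrate depends only on kinetics and SRT: S = K_s(1 + k_d θ_c) / [θ_c(Yk − k_d) − 1] = 42.4 × (1 + 0.0819 × 13.4) / [13.4 × (0.468 × 3.54 − 0.0819) − 1] = 88.93 / 20.10 = 4.424 mg/L.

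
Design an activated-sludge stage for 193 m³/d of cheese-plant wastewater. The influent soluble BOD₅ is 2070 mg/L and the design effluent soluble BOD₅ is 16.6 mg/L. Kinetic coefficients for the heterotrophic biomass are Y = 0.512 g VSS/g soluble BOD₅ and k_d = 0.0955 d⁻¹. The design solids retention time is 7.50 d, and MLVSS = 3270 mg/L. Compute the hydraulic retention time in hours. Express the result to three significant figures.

τ ≈ 33.7 h

Steady-state biomass mass balance: V·X·(1 + k_d·θ_c) = Y·Q·(S₀ − S)·θ_c, so V = 0.512 × 193 × (2070 − 16.6) × 7.50 / [3270 × (1 + 0.0955 × 7.50)] = 1.52×10^6 / 5612 = 271.2 m³.
Hydraulic retention time τ = V/Q = 271.2 / 193 = 1.405 d = 33.72 h.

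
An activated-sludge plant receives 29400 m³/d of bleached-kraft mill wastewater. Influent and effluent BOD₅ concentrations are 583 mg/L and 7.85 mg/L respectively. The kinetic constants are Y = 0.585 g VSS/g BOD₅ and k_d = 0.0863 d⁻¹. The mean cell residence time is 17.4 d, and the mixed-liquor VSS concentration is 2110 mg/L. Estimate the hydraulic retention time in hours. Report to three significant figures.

τ ≈ 26.6 h

From the SRT design equation V = Y Q (S₀−S) θ_c / [X (1 + k_d θ_c)] = 0.585 × 29400 × (583 − 7.85) × 17.4 / [2110 × (1 + 0.0863 × 17.4)] = 1.72×10^8 / 5278 = 32608 m³.
τ = V/Q = 32608/29400 = 1.109 d, or 26.62 h.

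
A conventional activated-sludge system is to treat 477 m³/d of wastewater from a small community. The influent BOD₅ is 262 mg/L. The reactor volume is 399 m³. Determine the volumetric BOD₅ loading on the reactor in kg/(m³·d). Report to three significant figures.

L_v = Q S₀ / V = 477 × 262 × 10⁻³ / 399.0 = 0.3132 kg/(m³·d).

L_v ≈ 0.313 kg BOD₅/(m³·d)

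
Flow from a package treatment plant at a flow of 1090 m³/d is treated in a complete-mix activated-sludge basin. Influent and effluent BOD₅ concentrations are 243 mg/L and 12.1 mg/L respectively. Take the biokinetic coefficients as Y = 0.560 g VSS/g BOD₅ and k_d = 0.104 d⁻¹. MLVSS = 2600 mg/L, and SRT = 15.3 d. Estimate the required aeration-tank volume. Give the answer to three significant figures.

Rearranging the biomass balance for a CMAS with decay, V = Y·Q·ΔS·θ_c / [X·(1+k_d θ_c)] = 0.560 × 1090 × (243 − 12.1) × 15.3 / [2600 × (1 + 0.104 × 15.3)] = 2.16×10^6 / 6737 = 320.1 m³.

V ≈ 320 m³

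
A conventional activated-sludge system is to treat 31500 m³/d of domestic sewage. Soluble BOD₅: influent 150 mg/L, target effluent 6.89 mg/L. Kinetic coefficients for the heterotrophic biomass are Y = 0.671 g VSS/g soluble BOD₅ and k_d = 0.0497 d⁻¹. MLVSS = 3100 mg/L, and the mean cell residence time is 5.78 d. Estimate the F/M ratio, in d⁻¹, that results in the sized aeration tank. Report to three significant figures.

F/M ≈ 0.348 d⁻¹

Rearranging the biomass balance for a CMAS with decay, V = Y·Q·ΔS·θ_c / [X·(1+k_d θ_c)] = 0.671 × 31500 × (150 − 6.89) × 5.78 / [3100 × (1 + 0.0497 × 5.78)] = 1.75×10^7 / 3991 = 4381 m³.
F/M = Q·S₀ / (V·X) = 31500 × 150 / (4381 × 3100) = 0.3479 g soluble BOD₅·(g VSS·d)⁻¹.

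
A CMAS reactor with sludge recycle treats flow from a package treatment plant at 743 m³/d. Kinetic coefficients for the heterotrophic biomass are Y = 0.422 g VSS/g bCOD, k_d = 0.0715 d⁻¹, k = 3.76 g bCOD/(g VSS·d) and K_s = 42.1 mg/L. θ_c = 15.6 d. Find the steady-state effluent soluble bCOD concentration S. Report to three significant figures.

Effluent substrate depends only on kinetics and SRT: S = K_s(1 + k_d θ_c) / [θ_c(Yk − k_d) − 1] = 42.1 × (1 + 0.0715 × 15.6) / [15.6 × (0.422 × 3.76 − 0.0715) − 1] = 89.06 / 22.64 = 3.934 mg/L.

S ≈ 3.93 mg/L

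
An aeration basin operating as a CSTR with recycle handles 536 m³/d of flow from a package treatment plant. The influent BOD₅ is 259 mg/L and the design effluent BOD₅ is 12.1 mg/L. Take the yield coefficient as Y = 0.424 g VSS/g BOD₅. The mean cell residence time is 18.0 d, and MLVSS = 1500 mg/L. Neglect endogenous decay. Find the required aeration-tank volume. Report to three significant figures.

V ≈ 673 m³

With k_d = 0 the design equation reduces to V = Y Q (S₀−S) θ_c / X = 0.424 × 536 × (259 − 12.1) × 18.0 / 1500 = 673.3 m³.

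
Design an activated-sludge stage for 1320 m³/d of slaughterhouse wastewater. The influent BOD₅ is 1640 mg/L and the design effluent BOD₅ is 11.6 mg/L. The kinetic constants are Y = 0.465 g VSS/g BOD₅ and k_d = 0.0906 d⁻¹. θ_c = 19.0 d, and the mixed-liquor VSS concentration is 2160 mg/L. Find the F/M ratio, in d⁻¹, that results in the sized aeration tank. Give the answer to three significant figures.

F/M ≈ 0.310 d⁻¹

Steady-state biomass mass balance: V·X·(1 + k_d·θ_c) = Y·Q·(S₀ − S)·θ_c, so V = 0.465 × 1320 × (1640 − 11.6) × 19.0 / [2160 × (1 + 0.0906 × 19.0)] = 1.9×10^7 / 5878 = 3231 m³.
F/M = applied load / biomass = Q·S₀/(V·X) = 1320 × 1640 / (3231 × 2160) = 0.3102 d⁻¹.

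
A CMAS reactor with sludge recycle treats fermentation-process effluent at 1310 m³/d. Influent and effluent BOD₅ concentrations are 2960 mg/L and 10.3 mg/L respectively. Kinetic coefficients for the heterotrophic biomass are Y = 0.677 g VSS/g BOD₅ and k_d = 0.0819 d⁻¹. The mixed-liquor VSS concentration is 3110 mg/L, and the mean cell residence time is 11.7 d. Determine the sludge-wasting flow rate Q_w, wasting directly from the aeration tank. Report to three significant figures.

From the SRT design equation V = Y Q (S₀−S) θ_c / [X (1 + k_d θ_c)] = 0.677 × 1310 × (2960 − 10.3) × 11.7 / [3110 × (1 + 0.0819 × 11.7)] = 3.06×10^7 / 6090 = 5026 m³.
With mixed-liquor wasting, θ_c = V/Q_w, so Q_w = V/θ_c = 5026/11.7 = 429.6 m³/d.

Q_w ≈ 430 m³/d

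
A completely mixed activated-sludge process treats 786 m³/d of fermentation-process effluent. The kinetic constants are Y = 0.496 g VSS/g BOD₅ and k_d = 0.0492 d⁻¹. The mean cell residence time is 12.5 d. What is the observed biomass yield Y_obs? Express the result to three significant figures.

Y_obs ≈ 0.307 g VSS/g BOD₅

Y_obs = Y / (1 + k_d θ_c) = 0.496 / (1 + 0.0492 × 12.5) = 0.496 / 1.615 = 0.3071.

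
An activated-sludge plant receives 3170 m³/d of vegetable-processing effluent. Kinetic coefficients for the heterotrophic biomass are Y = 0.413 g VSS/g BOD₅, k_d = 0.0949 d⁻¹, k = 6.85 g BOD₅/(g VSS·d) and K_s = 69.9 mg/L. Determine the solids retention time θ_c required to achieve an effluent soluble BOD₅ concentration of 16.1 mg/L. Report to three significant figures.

At the target effluent, Y k S/(K_s+S) = 0.413×6.85×16.1/86.00 = 0.5296 d⁻¹.
Then 1/θ_c = μ − k_d = 0.5296 − 0.0949 = 0.4347 d⁻¹, giving θ_c = 2.300 d.

θ_c ≈ 2.30 d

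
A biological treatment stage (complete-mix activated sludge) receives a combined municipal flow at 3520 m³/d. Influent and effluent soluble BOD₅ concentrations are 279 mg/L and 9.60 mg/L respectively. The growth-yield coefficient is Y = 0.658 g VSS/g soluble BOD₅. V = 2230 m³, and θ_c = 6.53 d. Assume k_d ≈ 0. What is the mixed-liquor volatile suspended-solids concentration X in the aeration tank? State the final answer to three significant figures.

Without decay, X = Y Q (S₀−S) θ_c / V = 0.658 × 3520 × (279 − 9.60) × 6.53 / 2230 = 1827 mg/L.

X ≈ 1830 mg/L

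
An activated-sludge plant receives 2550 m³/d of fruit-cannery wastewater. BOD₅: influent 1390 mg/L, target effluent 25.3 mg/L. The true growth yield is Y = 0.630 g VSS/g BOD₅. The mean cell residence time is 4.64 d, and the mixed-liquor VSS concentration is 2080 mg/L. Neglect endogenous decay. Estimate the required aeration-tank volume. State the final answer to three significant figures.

V·X = Y·Q·ΔS·θ_c gives V = 0.630 × 2550 × (1390 − 25.3) × 4.64 / 2080 = 4891 m³.

V ≈ 4890 m³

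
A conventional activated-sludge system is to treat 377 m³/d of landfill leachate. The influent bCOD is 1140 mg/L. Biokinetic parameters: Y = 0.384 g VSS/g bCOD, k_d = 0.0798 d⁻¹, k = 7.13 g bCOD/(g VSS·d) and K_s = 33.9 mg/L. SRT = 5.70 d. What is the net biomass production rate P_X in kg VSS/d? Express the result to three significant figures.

P_X ≈ 113 kg VSS/d

Effluent substrate depends only on kinetics and SRT: S = K_s(1 + k_d θ_c) / [θ_c(Yk − k_d) − 1] = 33.9 × (1 + 0.0798 × 5.70) / [5.70 × (0.384 × 7.13 − 0.0798) − 1] = 49.32 / 14.15 = 3.485 mg/L.
Observed yield with endogenous decay: Y_obs = Y / (1 + k_d·θ_c) = 0.384 / (1 + 0.0798 × 5.70) = 0.384 / 1.455 = 0.2639 g VSS/g bCOD.
Mass of bCOD removed per day: Q(S₀ − S) = 377 × 1137 g/m³ = 428.5 kg/d.
So the net sludge growth is P_X = 0.2639 × 428.5 = 113.1 kg VSS/d.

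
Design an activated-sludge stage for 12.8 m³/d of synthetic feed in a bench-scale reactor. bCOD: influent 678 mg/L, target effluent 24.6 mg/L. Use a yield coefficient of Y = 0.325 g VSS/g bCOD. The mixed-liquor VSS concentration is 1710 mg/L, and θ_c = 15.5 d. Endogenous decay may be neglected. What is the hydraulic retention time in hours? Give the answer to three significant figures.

With k_d = 0 the design equation reduces to V = Y Q (S₀−S) θ_c / X = 0.325 × 12.8 × (678 − 24.6) × 15.5 / 1710 = 24.64 m³.
HRT = V/Q = 24.64 m³ / 12.8 m³·d⁻¹ = 1.925 d × 24 = 46.20 h.

τ ≈ 46.2 h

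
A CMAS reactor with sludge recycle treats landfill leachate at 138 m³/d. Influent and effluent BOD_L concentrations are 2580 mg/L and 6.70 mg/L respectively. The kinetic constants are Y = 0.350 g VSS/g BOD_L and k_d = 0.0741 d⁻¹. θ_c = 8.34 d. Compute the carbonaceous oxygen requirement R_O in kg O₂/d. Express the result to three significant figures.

R_O ≈ 246 kg O₂/d

Observed yield with endogenous decay: Y_obs = Y / (1 + k_d·θ_c) = 0.350 / (1 + 0.0741 × 8.34) = 0.350 / 1.618 = 0.2163 g VSS/g BOD_L.
Q·(S₀ − S) = 138 × (2580 − 6.70) × 10⁻³ = 355.1 kg/d removed.
Net sludge production P_X = 0.2163 × 355.1 = 76.82 kg VSS/d.
Carbonaceous O₂ demand = substrate oxidised − cell-mass equivalent = 355.1 − 1.42 × 76.82 = 246.0 kg O₂/d.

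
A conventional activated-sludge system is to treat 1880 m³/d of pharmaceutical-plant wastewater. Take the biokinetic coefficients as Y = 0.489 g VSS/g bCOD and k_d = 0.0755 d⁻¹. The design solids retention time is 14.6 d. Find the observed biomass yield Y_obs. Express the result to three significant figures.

Y_obs ≈ 0.233 g VSS/g bCOD

Observed yield with endogenous decay: Y_obs = Y / (1 + k_d·θ_c) = 0.489 / (1 + 0.0755 × 14.6) = 0.489 / 2.102 = 0.2326 g VSS/g bCOD.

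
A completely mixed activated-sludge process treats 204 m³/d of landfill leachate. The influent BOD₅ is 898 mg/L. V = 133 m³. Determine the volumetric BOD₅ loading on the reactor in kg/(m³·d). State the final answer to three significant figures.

L_v ≈ 1.38 kg BOD₅/(m³·d)

Volumetric loading L_v = Q·S₀ / V = 204 × 898 g/m³ / 133.0 m³ = 1377 g/(m³·d) = 1.377 kg BOD₅/(m³·d).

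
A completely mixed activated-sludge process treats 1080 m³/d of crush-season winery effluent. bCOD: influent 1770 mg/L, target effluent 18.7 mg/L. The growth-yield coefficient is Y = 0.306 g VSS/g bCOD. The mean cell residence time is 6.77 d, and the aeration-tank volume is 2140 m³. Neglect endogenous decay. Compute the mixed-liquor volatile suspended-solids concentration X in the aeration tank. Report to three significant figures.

Without decay, X = Y Q (S₀−S) θ_c / V = 0.306 × 1080 × (1770 − 18.7) × 6.77 / 2140 = 1831 mg/L.

X ≈ 1830 mg/L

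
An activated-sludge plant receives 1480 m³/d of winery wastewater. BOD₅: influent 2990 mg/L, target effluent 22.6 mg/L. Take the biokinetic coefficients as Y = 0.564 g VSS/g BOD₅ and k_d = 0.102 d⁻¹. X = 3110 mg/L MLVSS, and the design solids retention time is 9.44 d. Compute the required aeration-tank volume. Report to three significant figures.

Rearranging the biomass balance for a CMAS with decay, V = Y·Q·ΔS·θ_c / [X·(1+k_d θ_c)] = 0.564 × 1480 × (2990 − 22.6) × 9.44 / [3110 × (1 + 0.102 × 9.44)] = 2.34×10^7 / 6105 = 3830 m³.

V ≈ 3830 m³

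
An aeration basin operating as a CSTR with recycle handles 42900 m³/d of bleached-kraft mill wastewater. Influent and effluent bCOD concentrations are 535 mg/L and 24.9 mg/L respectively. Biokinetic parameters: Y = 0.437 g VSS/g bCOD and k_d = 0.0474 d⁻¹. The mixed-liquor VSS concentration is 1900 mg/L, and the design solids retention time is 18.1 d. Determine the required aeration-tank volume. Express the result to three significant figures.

V ≈ 49000 m³

Steady-state biomass mass balance: V·X·(1 + k_d·θ_c) = Y·Q·(S₀ − S)·θ_c, so V = 0.437 × 42900 × (535 − 24.9) × 18.1 / [1900 × (1 + 0.0474 × 18.1)] = 1.73×10^8 / 3530 = 49033 m³.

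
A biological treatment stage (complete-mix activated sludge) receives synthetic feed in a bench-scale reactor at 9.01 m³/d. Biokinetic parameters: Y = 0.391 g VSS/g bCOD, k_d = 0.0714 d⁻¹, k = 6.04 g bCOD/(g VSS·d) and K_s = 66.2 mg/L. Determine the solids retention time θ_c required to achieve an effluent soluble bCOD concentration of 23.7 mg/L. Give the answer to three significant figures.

At the target effluent, Y k S/(K_s+S) = 0.391×6.04×23.7/89.90 = 0.6226 d⁻¹.
θ_c = 1/(μ − k_d) = 1/(0.6226 − 0.0714) = 1/0.5512 = 1.814 d.

θ_c ≈ 1.81 d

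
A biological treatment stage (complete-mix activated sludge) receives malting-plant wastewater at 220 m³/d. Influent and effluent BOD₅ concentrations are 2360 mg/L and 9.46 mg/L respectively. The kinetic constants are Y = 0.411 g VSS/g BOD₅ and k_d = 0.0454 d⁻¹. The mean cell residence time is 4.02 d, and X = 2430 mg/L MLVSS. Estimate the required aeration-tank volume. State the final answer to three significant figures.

V ≈ 297 m³

From the SRT design equation V = Y Q (S₀−S) θ_c / [X (1 + k_d θ_c)] = 0.411 × 220 × (2360 − 9.46) × 4.02 / [2430 × (1 + 0.0454 × 4.02)] = 8.54×10^5 / 2873 = 297.3 m³.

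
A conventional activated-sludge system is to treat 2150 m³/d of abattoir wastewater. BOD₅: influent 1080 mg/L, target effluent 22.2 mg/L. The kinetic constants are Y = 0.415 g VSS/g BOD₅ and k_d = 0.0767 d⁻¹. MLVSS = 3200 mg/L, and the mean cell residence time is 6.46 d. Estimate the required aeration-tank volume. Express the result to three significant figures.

V ≈ 1270 m³

From the SRT design equation V = Y Q (S₀−S) θ_c / [X (1 + k_d θ_c)] = 0.415 × 2150 × (1080 − 22.2) × 6.46 / [3200 × (1 + 0.0767 × 6.46)] = 6.1×10^6 / 4786 = 1274 m³.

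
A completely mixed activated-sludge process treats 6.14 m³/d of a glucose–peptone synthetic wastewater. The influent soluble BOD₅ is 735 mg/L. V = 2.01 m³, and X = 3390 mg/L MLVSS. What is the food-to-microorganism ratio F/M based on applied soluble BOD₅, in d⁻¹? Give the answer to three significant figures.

F/M = applied load / biomass = Q·S₀/(V·X) = 6.14 × 735 / (2.010 × 3390) = 0.6623 d⁻¹.

F/M ≈ 0.662 d⁻¹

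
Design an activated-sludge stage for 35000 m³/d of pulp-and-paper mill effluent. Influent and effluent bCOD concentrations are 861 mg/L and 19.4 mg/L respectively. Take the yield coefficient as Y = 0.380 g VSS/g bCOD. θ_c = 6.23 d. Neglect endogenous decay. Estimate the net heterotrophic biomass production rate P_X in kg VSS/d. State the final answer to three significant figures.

P_X ≈ 11200 kg VSS/d

No decay correction is needed, so Y_obs = Y = 0.380.
Q·(S₀ − S) = 35000 × (861 − 19.4) × 10⁻³ = 29456 kg/d removed.
Biomass produced: P_X = Y_obs·Q·ΔS = 0.3800 × 29456 ≈ 11193 kg VSS/d.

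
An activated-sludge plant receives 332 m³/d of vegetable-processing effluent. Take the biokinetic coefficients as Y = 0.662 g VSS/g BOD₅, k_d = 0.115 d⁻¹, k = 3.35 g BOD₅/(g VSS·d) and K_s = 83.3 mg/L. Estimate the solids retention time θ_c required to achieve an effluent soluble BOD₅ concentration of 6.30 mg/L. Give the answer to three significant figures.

From 1/θ_c = Y·k·S/(K_s + S) − k_d: Y·k·S/(K_s+S) = 0.662 × 3.35 × 6.30 / (83.3 + 6.30) = 0.1559 d⁻¹.
θ_c = 1/(μ − k_d) = 1/(0.1559 − 0.115) = 1/0.04093 = 24.43 d.

θ_c ≈ 24.4 d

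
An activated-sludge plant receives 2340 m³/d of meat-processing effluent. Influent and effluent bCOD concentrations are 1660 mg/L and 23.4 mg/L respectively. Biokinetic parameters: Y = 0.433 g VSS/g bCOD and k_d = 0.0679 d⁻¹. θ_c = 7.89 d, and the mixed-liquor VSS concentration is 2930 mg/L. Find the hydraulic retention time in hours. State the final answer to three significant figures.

From the SRT design equation V = Y Q (S₀−S) θ_c / [X (1 + k_d θ_c)] = 0.433 × 2340 × (1660 − 23.4) × 7.89 / [2930 × (1 + 0.0679 × 7.89)] = 1.31×10^7 / 4500 = 2908 m³.
Hydraulic retention time τ = V/Q = 2908 / 2340 = 1.243 d = 29.82 h.

τ ≈ 29.8 h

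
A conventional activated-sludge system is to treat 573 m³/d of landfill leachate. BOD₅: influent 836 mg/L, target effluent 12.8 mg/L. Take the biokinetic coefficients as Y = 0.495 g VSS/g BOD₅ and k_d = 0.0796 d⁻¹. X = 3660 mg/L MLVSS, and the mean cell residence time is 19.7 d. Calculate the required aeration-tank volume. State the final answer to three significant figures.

V ≈ 489 m³

From the SRT design equation V = Y Q (S₀−S) θ_c / [X (1 + k_d θ_c)] = 0.495 × 573 × (836 − 12.8) × 19.7 / [3660 × (1 + 0.0796 × 19.7)] = 4.6×10^6 / 9399 = 489.4 m³.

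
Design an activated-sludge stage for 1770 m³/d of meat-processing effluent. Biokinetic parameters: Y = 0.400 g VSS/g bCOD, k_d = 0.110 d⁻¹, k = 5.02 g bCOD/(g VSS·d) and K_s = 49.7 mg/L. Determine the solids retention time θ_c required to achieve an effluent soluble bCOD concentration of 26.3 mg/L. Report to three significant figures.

At the target effluent, Y k S/(K_s+S) = 0.400×5.02×26.3/76.00 = 0.6949 d⁻¹.
1/θ_c = 0.6949 − 0.110 = 0.5849 d⁻¹, so θ_c = 1.710 d.

θ_c ≈ 1.71 d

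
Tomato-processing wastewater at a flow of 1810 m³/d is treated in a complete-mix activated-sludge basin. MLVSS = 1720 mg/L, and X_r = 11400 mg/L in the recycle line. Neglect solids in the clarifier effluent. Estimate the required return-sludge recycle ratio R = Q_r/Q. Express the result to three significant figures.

Mass balance around the secondary clarifier (neglecting effluent solids): R = X / (X_r − X) = 1720 / (11400 − 1720) = 0.1777.

R ≈ 0.178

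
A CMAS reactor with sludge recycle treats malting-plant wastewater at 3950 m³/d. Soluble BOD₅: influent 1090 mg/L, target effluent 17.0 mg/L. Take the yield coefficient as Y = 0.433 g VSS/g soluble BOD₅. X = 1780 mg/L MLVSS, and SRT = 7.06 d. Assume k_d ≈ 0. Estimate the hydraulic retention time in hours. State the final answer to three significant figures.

τ ≈ 44.2 h

Biomass mass balance (decay neglected): V·X = Y·Q·(S₀ − S)·θ_c, so V = 0.433 × 3950 × (1090 − 17.0) × 7.06 / 1780 = 7279 m³.
τ = V/Q = 7279/3950 = 1.843 d, or 44.23 h.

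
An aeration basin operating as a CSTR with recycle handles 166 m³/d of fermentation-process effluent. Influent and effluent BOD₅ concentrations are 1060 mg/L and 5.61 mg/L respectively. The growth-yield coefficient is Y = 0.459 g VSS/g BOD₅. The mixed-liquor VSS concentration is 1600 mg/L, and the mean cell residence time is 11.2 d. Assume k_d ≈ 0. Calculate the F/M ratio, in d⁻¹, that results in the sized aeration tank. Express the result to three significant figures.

F/M ≈ 0.196 d⁻¹

With k_d = 0 the design equation reduces to V = Y Q (S₀−S) θ_c / X = 0.459 × 166 × (1060 − 5.61) × 11.2 / 1600 = 562.4 m³.
Food-to-microorganism ratio F/M = Q S₀ / (V X) = 166 × 1060 / (562.4 × 1600) = 0.1956 d⁻¹.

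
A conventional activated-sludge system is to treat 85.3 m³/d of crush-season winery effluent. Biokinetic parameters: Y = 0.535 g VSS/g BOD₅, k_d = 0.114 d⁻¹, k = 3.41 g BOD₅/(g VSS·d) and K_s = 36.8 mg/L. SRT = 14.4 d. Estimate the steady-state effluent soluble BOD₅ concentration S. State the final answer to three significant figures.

S ≈ 4.11 mg/L

For a completely mixed reactor with recycle the Lawrence–McCarty relation gives S = K_s·(1 + k_d·θ_c) / [θ_c·(Y·k − k_d) − 1] = 36.8 × (1 + 0.114 × 14.4) / [14.4 × (0.535 × 3.41 − 0.114) − 1] = 97.21 / 23.63 = 4.114 mg/L.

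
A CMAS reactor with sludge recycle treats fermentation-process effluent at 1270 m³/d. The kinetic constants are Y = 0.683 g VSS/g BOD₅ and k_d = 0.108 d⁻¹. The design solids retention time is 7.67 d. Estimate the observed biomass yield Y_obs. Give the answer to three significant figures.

Y_obs = Y / (1 + k_d θ_c) = 0.683 / (1 + 0.108 × 7.67) = 0.683 / 1.828 = 0.3736.

Y_obs ≈ 0.374 g VSS/g BOD₅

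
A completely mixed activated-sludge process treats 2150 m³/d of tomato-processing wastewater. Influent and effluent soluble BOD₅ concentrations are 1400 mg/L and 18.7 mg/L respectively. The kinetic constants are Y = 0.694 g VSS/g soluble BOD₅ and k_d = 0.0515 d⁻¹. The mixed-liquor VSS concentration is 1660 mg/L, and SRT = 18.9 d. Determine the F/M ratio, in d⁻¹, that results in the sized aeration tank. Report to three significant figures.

Rearranging the biomass balance for a CMAS with decay, V = Y·Q·ΔS·θ_c / [X·(1+k_d θ_c)] = 0.694 × 2150 × (1400 − 18.7) × 18.9 / [1660 × (1 + 0.0515 × 18.9)] = 3.9×10^7 / 3276 = 11891 m³.
F/M = applied load / biomass = Q·S₀/(V·X) = 2150 × 1400 / (11891 × 1660) = 0.1525 d⁻¹.

F/M ≈ 0.152 d⁻¹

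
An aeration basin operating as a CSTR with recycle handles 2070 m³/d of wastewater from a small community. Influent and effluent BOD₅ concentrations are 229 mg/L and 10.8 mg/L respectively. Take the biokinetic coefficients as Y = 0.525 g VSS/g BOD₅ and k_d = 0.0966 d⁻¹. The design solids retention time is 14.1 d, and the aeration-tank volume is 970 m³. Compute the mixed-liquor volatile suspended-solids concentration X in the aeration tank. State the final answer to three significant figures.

Solving the biomass balance for X: X = Y Q (S₀−S) θ_c / [V (1+k_d θ_c)] = 0.525 × 2070 × (229 − 10.8) × 14.1 / [970 × (1 + 0.0966 × 14.1)] = 1459 mg/L.

X ≈ 1460 mg/L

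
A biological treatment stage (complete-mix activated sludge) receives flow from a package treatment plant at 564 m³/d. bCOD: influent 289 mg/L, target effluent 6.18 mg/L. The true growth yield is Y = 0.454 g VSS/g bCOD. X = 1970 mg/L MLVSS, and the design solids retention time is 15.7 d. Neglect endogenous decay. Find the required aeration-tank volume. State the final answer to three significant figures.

With k_d = 0 the design equation reduces to V = Y Q (S₀−S) θ_c / X = 0.454 × 564 × (289 − 6.18) × 15.7 / 1970 = 577.1 m³.

V ≈ 577 m³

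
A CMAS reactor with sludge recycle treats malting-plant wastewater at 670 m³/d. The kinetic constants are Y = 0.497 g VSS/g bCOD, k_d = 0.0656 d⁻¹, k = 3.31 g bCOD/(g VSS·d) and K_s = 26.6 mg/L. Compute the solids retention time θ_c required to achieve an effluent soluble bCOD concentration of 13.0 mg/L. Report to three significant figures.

Specific growth rate at S = 13.0 mg/L: μ = YkS/(K_s+S) = 0.497·3.31·13.0/(26.6+13.0) = 0.5400 d⁻¹.
1/θ_c = 0.5400 − 0.0656 = 0.4744 d⁻¹, so θ_c = 2.108 d.

θ_c ≈ 2.11 d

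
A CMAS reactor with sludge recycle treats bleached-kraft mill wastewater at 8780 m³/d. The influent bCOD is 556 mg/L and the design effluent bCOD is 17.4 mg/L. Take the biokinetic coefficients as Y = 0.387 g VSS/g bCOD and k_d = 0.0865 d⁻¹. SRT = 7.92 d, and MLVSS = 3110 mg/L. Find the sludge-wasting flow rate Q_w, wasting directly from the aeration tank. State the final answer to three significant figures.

Q_w ≈ 349 m³/d

From the SRT design equation V = Y Q (S₀−S) θ_c / [X (1 + k_d θ_c)] = 0.387 × 8780 × (556 − 17.4) × 7.92 / [3110 × (1 + 0.0865 × 7.92)] = 1.45×10^7 / 5241 = 2766 m³.
For wasting at MLVSS concentration, Q_w = V/θ_c = 2766/7.92 = 349.2 m³/d.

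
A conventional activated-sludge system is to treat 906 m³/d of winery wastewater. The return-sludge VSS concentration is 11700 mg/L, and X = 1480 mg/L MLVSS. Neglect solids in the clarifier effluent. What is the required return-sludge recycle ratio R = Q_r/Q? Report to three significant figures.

Solids balance on the clarifier gives (1+R)X = R·X_r, so R = X/(X_r − X) = 1480 / (11700 − 1480) = 0.1448.

R ≈ 0.145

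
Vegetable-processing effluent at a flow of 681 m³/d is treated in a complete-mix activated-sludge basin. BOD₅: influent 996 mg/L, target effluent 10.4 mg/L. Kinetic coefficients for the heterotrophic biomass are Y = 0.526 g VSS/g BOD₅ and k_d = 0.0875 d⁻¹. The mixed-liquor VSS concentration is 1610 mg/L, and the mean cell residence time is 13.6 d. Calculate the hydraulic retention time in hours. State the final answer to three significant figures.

τ ≈ 48.0 h

Steady-state biomass mass balance: V·X·(1 + k_d·θ_c) = Y·Q·(S₀ − S)·θ_c, so V = 0.526 × 681 × (996 − 10.4) × 13.6 / [1610 × (1 + 0.0875 × 13.6)] = 4.8×10^6 / 3526 = 1362 m³.
HRT = V/Q = 1362 m³ / 681 m³·d⁻¹ = 2.000 d × 24 = 47.99 h.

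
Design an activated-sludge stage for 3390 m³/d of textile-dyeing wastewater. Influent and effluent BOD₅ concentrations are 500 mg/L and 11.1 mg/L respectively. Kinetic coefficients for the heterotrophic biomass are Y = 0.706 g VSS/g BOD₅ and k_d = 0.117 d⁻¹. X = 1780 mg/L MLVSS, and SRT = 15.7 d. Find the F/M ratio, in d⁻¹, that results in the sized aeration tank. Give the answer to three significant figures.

F/M ≈ 0.262 d⁻¹

Rearranging the biomass balance for a CMAS with decay, V = Y·Q·ΔS·θ_c / [X·(1+k_d θ_c)] = 0.706 × 3390 × (500 − 11.1) × 15.7 / [1780 × (1 + 0.117 × 15.7)] = 1.84×10^7 / 5050 = 3638 m³.
Food-to-microorganism ratio F/M = Q S₀ / (V X) = 3390 × 500 / (3638 × 1780) = 0.2618 d⁻¹.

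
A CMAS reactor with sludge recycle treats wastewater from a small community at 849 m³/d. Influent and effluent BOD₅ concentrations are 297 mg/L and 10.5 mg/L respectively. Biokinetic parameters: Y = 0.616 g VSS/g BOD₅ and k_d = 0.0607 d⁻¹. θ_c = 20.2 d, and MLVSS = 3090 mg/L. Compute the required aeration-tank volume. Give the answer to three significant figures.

From the SRT design equation V = Y Q (S₀−S) θ_c / [X (1 + k_d θ_c)] = 0.616 × 849 × (297 − 10.5) × 20.2 / [3090 × (1 + 0.0607 × 20.2)] = 3.03×10^6 / 6879 = 440.0 m³.

V ≈ 440 m³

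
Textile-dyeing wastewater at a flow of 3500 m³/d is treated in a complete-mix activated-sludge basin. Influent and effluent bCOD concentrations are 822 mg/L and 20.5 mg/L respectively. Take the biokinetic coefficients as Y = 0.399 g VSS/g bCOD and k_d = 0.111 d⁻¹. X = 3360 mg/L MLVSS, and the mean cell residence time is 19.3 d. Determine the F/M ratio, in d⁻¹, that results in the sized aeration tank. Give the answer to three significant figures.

F/M ≈ 0.418 d⁻¹

From the SRT design equation V = Y Q (S₀−S) θ_c / [X (1 + k_d θ_c)] = 0.399 × 3500 × (822 − 20.5) × 19.3 / [3360 × (1 + 0.111 × 19.3)] = 2.16×10^7 / 10558 = 2046 m³.
F/M = Q·S₀ / (V·X) = 3500 × 822 / (2046 × 3360) = 0.4185 g bCOD·(g VSS·d)⁻¹.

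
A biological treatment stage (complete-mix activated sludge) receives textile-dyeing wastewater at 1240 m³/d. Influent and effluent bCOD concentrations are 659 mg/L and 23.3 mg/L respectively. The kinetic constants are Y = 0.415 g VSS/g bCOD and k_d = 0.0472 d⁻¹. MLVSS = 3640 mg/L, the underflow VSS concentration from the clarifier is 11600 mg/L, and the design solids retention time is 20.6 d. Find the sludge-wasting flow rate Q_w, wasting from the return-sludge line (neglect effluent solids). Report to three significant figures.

Rearranging the biomass balance for a CMAS with decay, V = Y·Q·ΔS·θ_c / [X·(1+k_d θ_c)] = 0.415 × 1240 × (659 − 23.3) × 20.6 / [3640 × (1 + 0.0472 × 20.6)] = 6.74×10^6 / 7179 = 938.7 m³.
Q_w = (V·X)/(θ_c X_r) = 938.7 × 3640 / (20.6 × 11600) = 14.30 m³/d.

Q_w ≈ 14.3 m³/d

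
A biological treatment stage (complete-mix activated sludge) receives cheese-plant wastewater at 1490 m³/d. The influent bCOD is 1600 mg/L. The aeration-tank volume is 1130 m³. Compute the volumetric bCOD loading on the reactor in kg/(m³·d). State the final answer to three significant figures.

L_v ≈ 2.11 kg bCOD/(m³·d)

Applied bCOD load per unit volume = Q·S₀/V = (1490 × 1600/1000)/1130 = 2.110 kg bCOD·m⁻³·d⁻¹.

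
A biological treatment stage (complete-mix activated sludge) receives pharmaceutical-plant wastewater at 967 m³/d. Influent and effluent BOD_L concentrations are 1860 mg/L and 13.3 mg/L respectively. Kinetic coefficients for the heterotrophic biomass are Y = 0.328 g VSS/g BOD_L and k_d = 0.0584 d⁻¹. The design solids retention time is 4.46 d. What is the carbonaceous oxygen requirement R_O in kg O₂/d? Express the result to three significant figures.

Y_obs = Y / (1 + k_d θ_c) = 0.328 / (1 + 0.0584 × 4.46) = 0.328 / 1.260 = 0.2602.
ΔS = 1860 − 13.3 = 1847 mg/L, so the substrate removal rate is 967 × 1847/1000 = 1786 kg BOD_L/d.
Biomass synthesised: P_X = Y_obs × 1786 = 464.7 kg VSS/d.
R_O = Q·(S₀ − S) − 1.42·P_X = 1786 − 1.42 × 464.7 = 1126 kg O₂/d.

R_O ≈ 1130 kg O₂/d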